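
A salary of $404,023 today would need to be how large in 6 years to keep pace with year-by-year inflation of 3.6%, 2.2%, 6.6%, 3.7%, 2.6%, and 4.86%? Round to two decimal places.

Cumulative price-level factor: 1.036 × 1.022 × 1.066 × 1.037 × 1.026 × 1.0486 ≈ 1.2592264181.
The nominal amount required is $404,023 scaled up by that factor.

$508,756.44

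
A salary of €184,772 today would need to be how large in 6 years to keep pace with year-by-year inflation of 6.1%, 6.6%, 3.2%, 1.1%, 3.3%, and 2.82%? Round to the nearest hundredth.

€231,588.78

Cumulative price-level factor: 1.061 × 1.066 × 1.032 × 1.011 × 1.033 × 1.0282 ≈ 1.2533759656.
Multiplying €184,772 by the price-level factor gives the future nominal sum.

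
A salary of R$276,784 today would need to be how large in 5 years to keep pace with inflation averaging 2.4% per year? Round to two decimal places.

Cumulative price-level factor: (1+2.4%)^5 ≈ 1.1258999068.
Multiplying R$276,784 by the price-level factor gives the future nominal sum.

R$311,631.08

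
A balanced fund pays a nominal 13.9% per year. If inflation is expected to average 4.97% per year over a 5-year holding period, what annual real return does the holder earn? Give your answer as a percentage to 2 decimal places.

8.51%

With constant rates the annual real return is the same each year: (1+13.9%)/(1+4.97%) − 1 = 0.08507.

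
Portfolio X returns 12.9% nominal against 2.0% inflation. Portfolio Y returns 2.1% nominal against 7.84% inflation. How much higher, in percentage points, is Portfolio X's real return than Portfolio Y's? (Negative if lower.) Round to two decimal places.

Portfolio X real return: 1.129/1.020 − 1 = 10.686%.
Portfolio Y real return: 1.021/1.0784 − 1 = -5.323%.
Difference: 10.686 − (-5.323) = 16.009 pp.

16.01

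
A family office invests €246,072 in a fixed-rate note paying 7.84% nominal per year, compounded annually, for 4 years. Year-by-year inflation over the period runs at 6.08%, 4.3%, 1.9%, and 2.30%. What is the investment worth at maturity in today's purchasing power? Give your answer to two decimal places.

Nominal value at maturity: €246,072 × (1 + 7.84%)^4 ≈ €332,798.77.
Price-level factor over 4 years: 1.0608 × 1.043 × 1.019 × 1.0230 ≈ 1.1533673079.
Dividing the nominal maturity value by the price-level factor gives the value in today's money.

€288,545.35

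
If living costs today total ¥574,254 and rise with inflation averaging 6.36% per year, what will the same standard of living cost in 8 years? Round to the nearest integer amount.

Cumulative price-level factor: (1+6.36%)^8 ≈ 1.6376708895.
Multiplying ¥574,254 by the price-level factor gives the future nominal sum.

¥940,439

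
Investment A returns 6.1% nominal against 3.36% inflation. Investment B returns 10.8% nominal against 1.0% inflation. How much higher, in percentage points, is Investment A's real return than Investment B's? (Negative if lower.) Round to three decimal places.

Investment A real return: 1.061/1.0336 − 1 = 2.6509%.
Investment B real return: 1.108/1.010 − 1 = 9.7030%.
Difference: 2.6509 − 9.7030 = -7.0521 pp.

-7.052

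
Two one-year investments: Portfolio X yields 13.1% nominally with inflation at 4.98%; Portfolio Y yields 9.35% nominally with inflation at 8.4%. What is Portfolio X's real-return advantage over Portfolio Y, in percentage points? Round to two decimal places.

Portfolio X real return: 1.131/1.0498 − 1 = 7.735%.
Portfolio Y real return: 1.0935/1.084 − 1 = 0.876%.
Difference: 7.735 − 0.876 = 6.859 pp.

6.86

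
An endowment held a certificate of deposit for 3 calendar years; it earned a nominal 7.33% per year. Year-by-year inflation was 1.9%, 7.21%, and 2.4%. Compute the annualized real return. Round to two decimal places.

3.39%

Cumulative inflation factor: 1.019 × 1.0721 × 1.024 ≈ 1.11869.
Nominal growth factor: 1.23641. Real growth factor = 1.23641 / 1.11869 ≈ 1.10523.
Annualized: 1.10523^(1/3) − 1 ≈ 0.03391.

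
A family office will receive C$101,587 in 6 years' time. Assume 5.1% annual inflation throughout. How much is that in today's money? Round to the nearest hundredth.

C$75,374.05

Price-level factor over 6 years: (1 + 5.1%)^6 ≈ 1.3477715858.
Purchasing power today: C$101,587 divided by that factor.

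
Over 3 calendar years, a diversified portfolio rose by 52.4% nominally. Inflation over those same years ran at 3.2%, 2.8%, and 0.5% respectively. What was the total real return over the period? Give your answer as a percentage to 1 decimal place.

42.9%

Cumulative inflation factor: 1.032 × 1.028 × 1.005 ≈ 1.06620.
Nominal growth factor: 1.52400. Real growth factor = 1.52400 / 1.06620 ≈ 1.42937.
Total real return ≈ 42.9375%.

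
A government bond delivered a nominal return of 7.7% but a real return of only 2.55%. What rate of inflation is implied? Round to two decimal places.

From (1+r_nom) = (1+r_real)(1+π), we get 1+π = (1 + 7.7%)/(1 + 2.55%) = 1.077/1.0255 ≈ 1.05022.
So π ≈ 5.0219%.

5.02%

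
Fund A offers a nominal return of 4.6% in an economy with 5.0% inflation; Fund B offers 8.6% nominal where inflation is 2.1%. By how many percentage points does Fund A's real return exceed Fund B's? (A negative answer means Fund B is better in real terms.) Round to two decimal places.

Fund A real return: 1.046/1.050 − 1 = -0.381%.
Fund B real return: 1.086/1.021 − 1 = 6.366%.
Difference: -0.381 − 6.366 = -6.747 pp.

-6.75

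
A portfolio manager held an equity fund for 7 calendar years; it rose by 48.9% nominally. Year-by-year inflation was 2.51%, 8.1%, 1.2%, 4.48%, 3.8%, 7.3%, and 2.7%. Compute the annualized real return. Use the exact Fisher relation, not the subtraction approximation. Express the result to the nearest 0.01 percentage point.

Cumulative inflation factor: 1.0251 × 1.081 × 1.012 × 1.0448 × 1.038 × 1.073 × 1.027 ≈ 1.34021.
Nominal growth factor: 1.48900. Real growth factor = 1.48900 / 1.34021 ≈ 1.11102.
Annualized: 1.11102^(1/7) − 1 ≈ 0.01515.

1.52%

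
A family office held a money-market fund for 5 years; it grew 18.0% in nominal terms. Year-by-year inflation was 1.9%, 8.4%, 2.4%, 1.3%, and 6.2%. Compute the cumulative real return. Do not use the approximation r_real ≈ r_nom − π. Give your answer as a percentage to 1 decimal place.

-3.0%

Cumulative inflation factor: 1.019 × 1.084 × 1.024 × 1.013 × 1.062 ≈ 1.21685.
Nominal growth factor: 1.18000. Real growth factor = 1.18000 / 1.21685 ≈ 0.96972.
Total real return ≈ -3.0284%.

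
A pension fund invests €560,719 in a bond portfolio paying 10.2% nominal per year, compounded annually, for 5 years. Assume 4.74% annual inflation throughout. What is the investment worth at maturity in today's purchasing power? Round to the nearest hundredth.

€722,920.26

Nominal value at maturity: €560,719 × (1 + 10.2%)^5 ≈ €911,282.95.
Price-level factor over 5 years: (1 + 4.74%)^5 ≈ 1.2605580432.
Dividing the nominal maturity value by the price-level factor gives the value in today's money.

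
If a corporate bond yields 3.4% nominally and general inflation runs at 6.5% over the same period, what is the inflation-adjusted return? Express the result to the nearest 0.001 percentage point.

Real return via the Fisher equation: (1 + 3.4%)/(1 + 6.5%) − 1 = 1.034/1.065 − 1 ≈ -0.02911.

-2.911%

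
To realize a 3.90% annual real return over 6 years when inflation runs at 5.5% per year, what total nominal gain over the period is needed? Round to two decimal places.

73.46%

Required annual nominal rate: (1+3.90%)(1+5.5%) − 1 = 9.6145%.
Cumulative over 6 years: (1 + 0.096145)^6 − 1 ≈ 0.73463.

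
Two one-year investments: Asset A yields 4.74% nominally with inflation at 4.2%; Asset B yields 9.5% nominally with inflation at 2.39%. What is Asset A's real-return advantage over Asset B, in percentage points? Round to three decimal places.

Asset A real return: 1.0474/1.042 − 1 = 0.5182%.
Asset B real return: 1.095/1.0239 − 1 = 6.9440%.
Difference: 0.5182 − 6.9440 = -6.4258 pp.

-6.426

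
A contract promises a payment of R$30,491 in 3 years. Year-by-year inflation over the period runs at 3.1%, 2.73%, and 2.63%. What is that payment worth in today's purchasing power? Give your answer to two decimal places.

Price-level factor over 3 years: 1.031 × 1.0273 × 1.0263 ≈ 1.0870018477.
Purchasing power today: R$30,491 divided by that factor.

R$28,050.55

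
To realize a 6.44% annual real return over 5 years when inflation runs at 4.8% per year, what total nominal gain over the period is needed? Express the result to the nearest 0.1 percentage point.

Required annual nominal rate: (1+6.44%)(1+4.8%) − 1 = 11.54912%.
Cumulative over 5 years: (1 + 0.1154912)^5 − 1 ≈ 0.72715.

72.7%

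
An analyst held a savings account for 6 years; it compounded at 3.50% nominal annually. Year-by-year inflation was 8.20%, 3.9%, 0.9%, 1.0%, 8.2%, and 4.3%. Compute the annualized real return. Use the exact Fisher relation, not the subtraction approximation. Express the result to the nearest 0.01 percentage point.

Cumulative inflation factor: 1.0820 × 1.039 × 1.009 × 1.010 × 1.082 × 1.043 ≈ 1.29291.
Nominal growth factor: 1.22926. Real growth factor = 1.22926 / 1.29291 ≈ 0.95077.
Annualized: 0.95077^(1/6) − 1 ≈ -0.00838.

-0.84%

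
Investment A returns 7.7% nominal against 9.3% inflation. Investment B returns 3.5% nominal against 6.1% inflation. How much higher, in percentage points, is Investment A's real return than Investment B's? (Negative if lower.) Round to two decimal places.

Investment A real return: 1.077/1.093 − 1 = -1.464%.
Investment B real return: 1.035/1.061 − 1 = -2.451%.
Difference: -1.464 − (-2.451) = 0.987 pp.

0.99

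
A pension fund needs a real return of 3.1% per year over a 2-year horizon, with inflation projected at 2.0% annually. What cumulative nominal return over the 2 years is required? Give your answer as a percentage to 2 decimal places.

Required annual nominal rate: (1+3.1%)(1+2.0%) − 1 = 5.162%.
Cumulative over 2 years: (1 + 0.05162)^2 − 1 ≈ 0.10590.

10.59%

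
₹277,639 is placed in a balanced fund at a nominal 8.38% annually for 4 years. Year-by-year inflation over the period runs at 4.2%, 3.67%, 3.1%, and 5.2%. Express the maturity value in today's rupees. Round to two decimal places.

Nominal value at maturity: ₹277,639 × (1 + 8.38%)^4 ≈ ₹383,069.04.
Price-level factor over 4 years: 1.042 × 1.0367 × 1.031 × 1.052 ≈ 1.1716427853.
The maturity value deflated by that factor is the answer in today's purchasing power.

₹326,950.37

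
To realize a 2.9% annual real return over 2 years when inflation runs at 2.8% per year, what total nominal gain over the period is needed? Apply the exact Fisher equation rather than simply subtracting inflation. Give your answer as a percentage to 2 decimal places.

Required annual nominal rate: (1+2.9%)(1+2.8%) − 1 = 5.7812%.
Cumulative over 2 years: (1 + 0.057812)^2 − 1 ≈ 0.11897.

11.90%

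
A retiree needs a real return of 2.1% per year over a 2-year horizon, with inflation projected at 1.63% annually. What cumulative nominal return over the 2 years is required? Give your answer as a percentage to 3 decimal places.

Required annual nominal rate: (1+2.1%)(1+1.63%) − 1 = 3.76423%.
Cumulative over 2 years: (1 + 0.0376423)^2 − 1 ≈ 0.07670.

7.670%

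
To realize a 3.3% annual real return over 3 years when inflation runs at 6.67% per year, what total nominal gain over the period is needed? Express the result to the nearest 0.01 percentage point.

Required annual nominal rate: (1+3.3%)(1+6.67%) − 1 = 10.19011%.
Cumulative over 3 years: (1 + 0.1019011)^3 − 1 ≈ 0.33791.

33.79%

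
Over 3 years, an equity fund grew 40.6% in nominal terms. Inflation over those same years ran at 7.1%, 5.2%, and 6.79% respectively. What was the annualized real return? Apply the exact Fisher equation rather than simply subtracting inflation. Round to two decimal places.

5.33%

Cumulative inflation factor: 1.071 × 1.052 × 1.0679 ≈ 1.20319.
Nominal growth factor: 1.40600. Real growth factor = 1.40600 / 1.20319 ≈ 1.16856.
Annualized: 1.16856^(1/3) − 1 ≈ 0.05329.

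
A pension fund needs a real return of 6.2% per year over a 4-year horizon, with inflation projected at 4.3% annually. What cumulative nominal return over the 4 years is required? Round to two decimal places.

Required annual nominal rate: (1+6.2%)(1+4.3%) − 1 = 10.7666%.
Cumulative over 4 years: (1 + 0.107666)^4 − 1 ≈ 0.50534.

50.53%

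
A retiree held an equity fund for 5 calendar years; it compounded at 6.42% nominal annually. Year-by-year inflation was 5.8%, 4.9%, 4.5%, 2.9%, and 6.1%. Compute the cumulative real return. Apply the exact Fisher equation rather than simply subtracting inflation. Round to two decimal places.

7.80%

Cumulative inflation factor: 1.058 × 1.049 × 1.045 × 1.029 × 1.061 ≈ 1.26622.
Nominal growth factor: 1.36495. Real growth factor = 1.36495 / 1.26622 ≈ 1.07797.
Total real return ≈ 7.7973%.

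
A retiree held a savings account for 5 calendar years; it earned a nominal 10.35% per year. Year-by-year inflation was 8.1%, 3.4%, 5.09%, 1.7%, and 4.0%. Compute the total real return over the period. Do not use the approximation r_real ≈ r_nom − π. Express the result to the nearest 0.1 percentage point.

31.7%

Cumulative inflation factor: 1.081 × 1.034 × 1.0509 × 1.017 × 1.040 ≈ 1.24240.
Nominal growth factor: 1.63630. Real growth factor = 1.63630 / 1.24240 ≈ 1.31704.
Total real return ≈ 31.7042%.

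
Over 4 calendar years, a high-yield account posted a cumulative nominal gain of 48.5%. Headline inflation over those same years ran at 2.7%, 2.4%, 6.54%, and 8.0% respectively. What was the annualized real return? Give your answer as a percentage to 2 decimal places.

Cumulative inflation factor: 1.027 × 1.024 × 1.0654 × 1.080 ≈ 1.21006.
Nominal growth factor: 1.48500. Real growth factor = 1.48500 / 1.21006 ≈ 1.22721.
Annualized: 1.22721^(1/4) − 1 ≈ 0.05252.

5.25%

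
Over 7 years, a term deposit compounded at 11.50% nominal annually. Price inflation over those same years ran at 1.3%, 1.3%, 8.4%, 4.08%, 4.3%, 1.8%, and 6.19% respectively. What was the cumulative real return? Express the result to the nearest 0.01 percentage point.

Cumulative inflation factor: 1.013 × 1.013 × 1.084 × 1.0408 × 1.043 × 1.018 × 1.0619 ≈ 1.30536.
Nominal growth factor: 2.14252. Real growth factor = 2.14252 / 1.30536 ≈ 1.64132.
Total real return ≈ 64.1319%.

64.13%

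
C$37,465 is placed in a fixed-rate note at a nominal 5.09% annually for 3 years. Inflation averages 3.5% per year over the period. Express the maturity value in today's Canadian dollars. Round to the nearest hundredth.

Nominal value at maturity: C$37,465 × (1 + 5.09%)^3 ≈ C$43,482.04.
Price-level factor over 3 years: (1 + 3.5%)^3 = 1.108717875.
Dividing the nominal maturity value by the price-level factor gives the value in today's money.

C$39,218.31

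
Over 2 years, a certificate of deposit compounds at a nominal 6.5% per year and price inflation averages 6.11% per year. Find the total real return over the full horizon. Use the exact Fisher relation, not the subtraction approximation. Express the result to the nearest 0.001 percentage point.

0.736%

The annual real rate is (1+6.5%)/(1+6.11%) − 1 = 0.3675%.
Compounded over 2 years: (1 + 0.003675)^2 − 1 ≈ 0.00736.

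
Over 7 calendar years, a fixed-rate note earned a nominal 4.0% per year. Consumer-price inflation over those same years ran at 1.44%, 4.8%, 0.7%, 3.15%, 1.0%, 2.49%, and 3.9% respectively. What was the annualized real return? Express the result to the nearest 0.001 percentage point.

1.476%

Cumulative inflation factor: 1.0144 × 1.048 × 1.007 × 1.0315 × 1.010 × 1.0249 × 1.039 ≈ 1.18765.
Nominal growth factor: 1.31593. Real growth factor = 1.31593 / 1.18765 ≈ 1.10802.
Annualized: 1.10802^(1/7) − 1 ≈ 0.01476.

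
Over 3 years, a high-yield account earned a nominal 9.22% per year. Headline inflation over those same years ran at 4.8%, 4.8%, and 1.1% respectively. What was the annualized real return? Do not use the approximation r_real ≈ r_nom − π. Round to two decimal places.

Cumulative inflation factor: 1.048 × 1.048 × 1.011 ≈ 1.11039.
Nominal growth factor: 1.30289. Real growth factor = 1.30289 / 1.11039 ≈ 1.17336.
Annualized: 1.17336^(1/3) − 1 ≈ 0.05474.

5.47%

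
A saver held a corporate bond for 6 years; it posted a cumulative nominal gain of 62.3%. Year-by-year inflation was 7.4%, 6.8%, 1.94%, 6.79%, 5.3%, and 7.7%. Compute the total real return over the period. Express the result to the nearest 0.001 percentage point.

Cumulative inflation factor: 1.074 × 1.068 × 1.0194 × 1.0679 × 1.053 × 1.077 ≈ 1.41610.
Nominal growth factor: 1.62300. Real growth factor = 1.62300 / 1.41610 ≈ 1.14610.
Total real return ≈ 14.6103%.

14.610%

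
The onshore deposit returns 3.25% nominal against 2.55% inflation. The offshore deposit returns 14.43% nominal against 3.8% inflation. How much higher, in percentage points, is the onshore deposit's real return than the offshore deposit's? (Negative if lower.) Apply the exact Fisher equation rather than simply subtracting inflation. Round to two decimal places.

The onshore deposit real return: 1.0325/1.0255 − 1 = 0.683%.
The offshore deposit real return: 1.1443/1.038 − 1 = 10.241%.
Difference: 0.683 − 10.241 = -9.558 pp.

-9.56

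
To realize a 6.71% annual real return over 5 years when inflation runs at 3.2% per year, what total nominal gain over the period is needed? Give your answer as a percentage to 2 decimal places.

61.97%

Required annual nominal rate: (1+6.71%)(1+3.2%) − 1 = 10.12472%.
Cumulative over 5 years: (1 + 0.1012472)^5 − 1 ≈ 0.61966.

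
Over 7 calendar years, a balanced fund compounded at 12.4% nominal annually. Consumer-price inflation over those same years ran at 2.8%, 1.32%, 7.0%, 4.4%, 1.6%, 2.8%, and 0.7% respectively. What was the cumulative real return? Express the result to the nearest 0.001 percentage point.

Cumulative inflation factor: 1.028 × 1.0132 × 1.070 × 1.044 × 1.016 × 1.028 × 1.007 ≈ 1.22374.
Nominal growth factor: 2.26654. Real growth factor = 2.26654 / 1.22374 ≈ 1.85215.
Total real return ≈ 85.2146%.

85.215%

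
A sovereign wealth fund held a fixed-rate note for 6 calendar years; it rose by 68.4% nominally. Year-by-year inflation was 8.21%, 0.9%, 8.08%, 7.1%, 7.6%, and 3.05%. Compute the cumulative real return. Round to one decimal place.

20.2%

Cumulative inflation factor: 1.0821 × 1.009 × 1.0808 × 1.071 × 1.076 × 1.0305 ≈ 1.40137.
Nominal growth factor: 1.68400. Real growth factor = 1.68400 / 1.40137 ≈ 1.20168.
Total real return ≈ 20.1679%.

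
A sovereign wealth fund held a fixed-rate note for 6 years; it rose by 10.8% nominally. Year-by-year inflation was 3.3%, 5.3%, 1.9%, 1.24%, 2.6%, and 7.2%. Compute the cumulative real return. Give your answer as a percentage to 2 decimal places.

Cumulative inflation factor: 1.033 × 1.053 × 1.019 × 1.0124 × 1.026 × 1.072 ≈ 1.23423.
Nominal growth factor: 1.10800. Real growth factor = 1.10800 / 1.23423 ≈ 0.89772.
Total real return ≈ -10.2276%.

-10.23%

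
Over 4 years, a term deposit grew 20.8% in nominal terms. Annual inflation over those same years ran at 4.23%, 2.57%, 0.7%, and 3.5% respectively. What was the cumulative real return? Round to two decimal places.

8.41%

Cumulative inflation factor: 1.0423 × 1.0257 × 1.007 × 1.035 ≈ 1.11425.
Nominal growth factor: 1.20800. Real growth factor = 1.20800 / 1.11425 ≈ 1.08414.
Total real return ≈ 8.4137%.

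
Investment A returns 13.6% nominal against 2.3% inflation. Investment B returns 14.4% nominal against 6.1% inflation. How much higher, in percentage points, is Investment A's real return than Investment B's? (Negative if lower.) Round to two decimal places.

Investment A real return: 1.136/1.023 − 1 = 11.046%.
Investment B real return: 1.144/1.061 − 1 = 7.823%.
Difference: 11.046 − 7.823 = 3.223 pp.

3.22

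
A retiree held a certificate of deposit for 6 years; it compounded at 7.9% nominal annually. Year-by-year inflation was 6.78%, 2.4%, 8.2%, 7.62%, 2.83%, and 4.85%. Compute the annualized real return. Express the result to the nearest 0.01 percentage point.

2.35%

Cumulative inflation factor: 1.0678 × 1.024 × 1.082 × 1.0762 × 1.0283 × 1.0485 ≈ 1.37277.
Nominal growth factor: 1.57808. Real growth factor = 1.57808 / 1.37277 ≈ 1.14956.
Annualized: 1.14956^(1/6) − 1 ≈ 0.02350.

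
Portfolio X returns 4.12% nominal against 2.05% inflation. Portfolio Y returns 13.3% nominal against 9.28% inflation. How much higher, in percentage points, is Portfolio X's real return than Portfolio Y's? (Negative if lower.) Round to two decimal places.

-1.65

Portfolio X real return: 1.0412/1.0205 − 1 = 2.028%.
Portfolio Y real return: 1.133/1.0928 − 1 = 3.679%.
Difference: 2.028 − 3.679 = -1.651 pp.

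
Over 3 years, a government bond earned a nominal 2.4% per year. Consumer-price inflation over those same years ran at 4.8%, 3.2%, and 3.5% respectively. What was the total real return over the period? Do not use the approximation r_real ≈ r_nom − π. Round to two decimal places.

Cumulative inflation factor: 1.048 × 1.032 × 1.035 ≈ 1.11939.
Nominal growth factor: 1.07374. Real growth factor = 1.07374 / 1.11939 ≈ 0.95922.
Total real return ≈ -4.0779%.

-4.08%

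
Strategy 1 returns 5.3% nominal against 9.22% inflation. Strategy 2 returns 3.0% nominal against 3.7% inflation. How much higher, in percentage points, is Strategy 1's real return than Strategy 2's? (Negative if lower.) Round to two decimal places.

Strategy 1 real return: 1.053/1.0922 − 1 = -3.589%.
Strategy 2 real return: 1.030/1.037 − 1 = -0.675%.
Difference: -3.589 − (-0.675) = -2.914 pp.

-2.91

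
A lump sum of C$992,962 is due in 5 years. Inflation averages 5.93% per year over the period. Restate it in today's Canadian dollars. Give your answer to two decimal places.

C$744,453.83

Price-level factor over 5 years: (1 + 5.93%)^5 ≈ 1.3338127404.
Purchasing power today: C$992,962 divided by that factor.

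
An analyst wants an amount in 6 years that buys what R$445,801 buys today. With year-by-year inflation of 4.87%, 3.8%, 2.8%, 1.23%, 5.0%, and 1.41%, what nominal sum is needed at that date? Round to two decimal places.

R$537,727.31

Cumulative price-level factor: 1.0487 × 1.038 × 1.028 × 1.0123 × 1.050 × 1.0141 ≈ 1.2062048068.
Multiplying R$445,801 by the price-level factor gives the future nominal sum.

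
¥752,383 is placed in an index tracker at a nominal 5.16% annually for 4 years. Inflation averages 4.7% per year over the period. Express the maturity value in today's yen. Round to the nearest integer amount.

¥765,693

Nominal value at maturity: ¥752,383 × (1 + 5.16%)^4 ≈ ¥920,113.
Price-level factor over 4 years: (1 + 4.7%)^4 ≈ 1.2016741717.
The maturity value deflated by that factor is the answer in today's purchasing power.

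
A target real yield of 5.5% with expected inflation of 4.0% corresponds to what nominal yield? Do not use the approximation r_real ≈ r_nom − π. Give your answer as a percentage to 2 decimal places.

9.72%

By the Fisher equation, 1 + r_nom = (1 + 5.5%)(1 + 4.0%) = 1.055 × 1.040 = 1.0972.
So r_nom = 9.72%.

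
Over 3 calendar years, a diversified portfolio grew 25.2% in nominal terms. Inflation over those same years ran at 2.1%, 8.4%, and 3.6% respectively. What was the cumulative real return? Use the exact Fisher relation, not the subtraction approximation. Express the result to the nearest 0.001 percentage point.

9.192%

Cumulative inflation factor: 1.021 × 1.084 × 1.036 ≈ 1.14661.
Nominal growth factor: 1.25200. Real growth factor = 1.25200 / 1.14661 ≈ 1.09192.
Total real return ≈ 9.1917%.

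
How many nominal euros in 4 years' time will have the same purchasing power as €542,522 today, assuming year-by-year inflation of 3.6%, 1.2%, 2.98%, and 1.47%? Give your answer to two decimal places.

Cumulative price-level factor: 1.036 × 1.012 × 1.0298 × 1.0147 ≈ 1.0955465001.
Multiplying €542,522 by the price-level factor gives the future nominal sum.

€594,358.08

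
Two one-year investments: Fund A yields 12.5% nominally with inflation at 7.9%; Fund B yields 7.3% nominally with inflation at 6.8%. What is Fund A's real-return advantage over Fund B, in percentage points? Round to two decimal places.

3.80

Fund A real return: 1.125/1.079 − 1 = 4.263%.
Fund B real return: 1.073/1.068 − 1 = 0.468%.
Difference: 4.263 − 0.468 = 3.795 pp.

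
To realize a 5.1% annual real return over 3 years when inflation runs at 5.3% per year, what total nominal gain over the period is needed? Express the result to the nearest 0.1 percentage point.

35.5%

Required annual nominal rate: (1+5.1%)(1+5.3%) − 1 = 10.6703%.
Cumulative over 3 years: (1 + 0.106703)^3 − 1 ≈ 0.35548.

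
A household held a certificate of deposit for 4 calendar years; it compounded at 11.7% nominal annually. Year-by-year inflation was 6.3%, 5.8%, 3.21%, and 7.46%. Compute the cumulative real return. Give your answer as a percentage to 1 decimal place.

Cumulative inflation factor: 1.063 × 1.058 × 1.0321 × 1.0746 ≈ 1.24735.
Nominal growth factor: 1.55673. Real growth factor = 1.55673 / 1.24735 ≈ 1.24803.
Total real return ≈ 24.8030%.

24.8%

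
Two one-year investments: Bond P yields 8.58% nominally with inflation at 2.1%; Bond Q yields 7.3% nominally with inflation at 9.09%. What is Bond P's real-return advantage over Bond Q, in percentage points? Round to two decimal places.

Bond P real return: 1.0858/1.021 − 1 = 6.347%.
Bond Q real return: 1.073/1.0909 − 1 = -1.641%.
Difference: 6.347 − (-1.641) = 7.988 pp.

7.99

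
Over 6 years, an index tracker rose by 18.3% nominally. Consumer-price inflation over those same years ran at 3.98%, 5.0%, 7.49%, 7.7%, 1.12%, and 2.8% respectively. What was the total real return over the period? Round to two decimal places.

-9.96%

Cumulative inflation factor: 1.0398 × 1.050 × 1.0749 × 1.077 × 1.0112 × 1.028 ≈ 1.31387.
Nominal growth factor: 1.18300. Real growth factor = 1.18300 / 1.31387 ≈ 0.90039.
Total real return ≈ -9.9608%.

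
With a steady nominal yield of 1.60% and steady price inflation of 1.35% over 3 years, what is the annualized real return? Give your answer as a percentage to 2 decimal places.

With constant rates the annual real return is the same each year: (1+1.60%)/(1+1.35%) − 1 = 0.00247.

0.25%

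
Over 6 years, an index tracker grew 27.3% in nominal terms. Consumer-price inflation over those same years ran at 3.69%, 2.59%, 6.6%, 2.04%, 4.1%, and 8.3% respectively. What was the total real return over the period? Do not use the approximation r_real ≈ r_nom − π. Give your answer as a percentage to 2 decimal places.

-2.42%

Cumulative inflation factor: 1.0369 × 1.0259 × 1.066 × 1.0204 × 1.041 × 1.083 ≈ 1.30451.
Nominal growth factor: 1.27300. Real growth factor = 1.27300 / 1.30451 ≈ 0.97584.
Total real return ≈ -2.4158%.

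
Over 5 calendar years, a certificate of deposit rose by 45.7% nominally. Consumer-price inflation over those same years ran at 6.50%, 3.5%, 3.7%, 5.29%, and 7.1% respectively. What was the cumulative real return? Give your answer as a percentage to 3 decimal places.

13.035%

Cumulative inflation factor: 1.0650 × 1.035 × 1.037 × 1.0529 × 1.071 ≈ 1.28898.
Nominal growth factor: 1.45700. Real growth factor = 1.45700 / 1.28898 ≈ 1.13035.
Total real return ≈ 13.0353%.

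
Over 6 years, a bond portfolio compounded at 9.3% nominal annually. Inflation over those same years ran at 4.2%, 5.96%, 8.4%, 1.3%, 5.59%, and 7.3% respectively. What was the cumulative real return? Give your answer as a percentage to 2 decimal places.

Cumulative inflation factor: 1.042 × 1.0596 × 1.084 × 1.013 × 1.0559 × 1.073 ≈ 1.37363.
Nominal growth factor: 1.70499. Real growth factor = 1.70499 / 1.37363 ≈ 1.24122.
Total real return ≈ 24.1224%.

24.12%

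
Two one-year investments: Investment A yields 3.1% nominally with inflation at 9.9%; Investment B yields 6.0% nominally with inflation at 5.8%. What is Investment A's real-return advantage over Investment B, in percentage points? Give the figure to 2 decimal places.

Investment A real return: 1.031/1.099 − 1 = -6.187%.
Investment B real return: 1.060/1.058 − 1 = 0.189%.
Difference: -6.187 − 0.189 = -6.376 pp.

-6.38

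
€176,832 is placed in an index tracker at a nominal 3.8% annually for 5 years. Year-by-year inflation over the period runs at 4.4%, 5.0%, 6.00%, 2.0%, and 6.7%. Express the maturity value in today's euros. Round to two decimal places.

Nominal value at maturity: €176,832 × (1 + 3.8%)^5 ≈ €213,082.42.
Price-level factor over 5 years: 1.044 × 1.050 × 1.0600 × 1.020 × 1.067 ≈ 1.2646206065.
The maturity value deflated by that factor is the answer in today's purchasing power.

€168,495.14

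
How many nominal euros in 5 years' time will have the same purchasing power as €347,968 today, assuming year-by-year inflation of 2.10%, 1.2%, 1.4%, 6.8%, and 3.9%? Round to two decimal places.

Cumulative price-level factor: 1.0210 × 1.012 × 1.014 × 1.068 × 1.039 ≈ 1.1626018504.
Multiplying €347,968 by the price-level factor gives the future nominal sum.

€404,548.24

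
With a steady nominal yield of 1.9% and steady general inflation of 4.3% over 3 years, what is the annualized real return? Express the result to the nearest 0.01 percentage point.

With constant rates the annual real return is the same each year: (1+1.9%)/(1+4.3%) − 1 = -0.02301.

-2.30%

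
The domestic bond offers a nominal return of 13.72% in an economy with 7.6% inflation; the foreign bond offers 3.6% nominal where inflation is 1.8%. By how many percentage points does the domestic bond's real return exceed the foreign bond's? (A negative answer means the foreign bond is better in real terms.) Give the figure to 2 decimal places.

3.92

The domestic bond real return: 1.1372/1.076 − 1 = 5.688%.
The foreign bond real return: 1.036/1.018 − 1 = 1.768%.
Difference: 5.688 − 1.768 = 3.920 pp.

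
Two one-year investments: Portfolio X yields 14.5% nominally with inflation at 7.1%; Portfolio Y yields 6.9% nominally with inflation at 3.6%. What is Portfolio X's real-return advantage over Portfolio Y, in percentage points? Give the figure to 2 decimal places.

Portfolio X real return: 1.145/1.071 − 1 = 6.909%.
Portfolio Y real return: 1.069/1.036 − 1 = 3.185%.
Difference: 6.909 − 3.185 = 3.724 pp.

3.72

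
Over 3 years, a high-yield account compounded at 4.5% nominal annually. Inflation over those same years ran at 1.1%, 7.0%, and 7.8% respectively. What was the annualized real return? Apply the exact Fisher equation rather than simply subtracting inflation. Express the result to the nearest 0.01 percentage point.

Cumulative inflation factor: 1.011 × 1.070 × 1.078 ≈ 1.16615.
Nominal growth factor: 1.14117. Real growth factor = 1.14117 / 1.16615 ≈ 0.97858.
Annualized: 0.97858^(1/3) − 1 ≈ -0.00719.

-0.72%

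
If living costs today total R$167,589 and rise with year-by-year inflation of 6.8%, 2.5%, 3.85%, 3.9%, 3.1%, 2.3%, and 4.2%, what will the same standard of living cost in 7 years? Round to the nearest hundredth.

R$217,552.81

Cumulative price-level factor: 1.068 × 1.025 × 1.0385 × 1.039 × 1.031 × 1.023 × 1.042 ≈ 1.2981329825.
Multiplying R$167,589 by the price-level factor gives the future nominal sum.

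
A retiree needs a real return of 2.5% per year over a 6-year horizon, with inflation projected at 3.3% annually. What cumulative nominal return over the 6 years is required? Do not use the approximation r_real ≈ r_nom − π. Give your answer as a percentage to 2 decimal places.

Required annual nominal rate: (1+2.5%)(1+3.3%) − 1 = 5.8825%.
Cumulative over 6 years: (1 + 0.058825)^6 − 1 ≈ 0.40911.

40.91%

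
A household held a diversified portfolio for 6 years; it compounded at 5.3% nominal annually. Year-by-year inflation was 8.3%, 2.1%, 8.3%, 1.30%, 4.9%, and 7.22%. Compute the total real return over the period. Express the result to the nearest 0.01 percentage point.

-0.09%

Cumulative inflation factor: 1.083 × 1.021 × 1.083 × 1.0130 × 1.049 × 1.0722 ≈ 1.36441.
Nominal growth factor: 1.36323. Real growth factor = 1.36323 / 1.36441 ≈ 0.99914.
Total real return ≈ -0.0859%.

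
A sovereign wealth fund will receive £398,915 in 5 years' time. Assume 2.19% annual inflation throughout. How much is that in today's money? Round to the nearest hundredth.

£357,963.19

Price-level factor over 5 years: (1 + 2.19%)^5 ≈ 1.1144022898.
Purchasing power today: £398,915 divided by that factor.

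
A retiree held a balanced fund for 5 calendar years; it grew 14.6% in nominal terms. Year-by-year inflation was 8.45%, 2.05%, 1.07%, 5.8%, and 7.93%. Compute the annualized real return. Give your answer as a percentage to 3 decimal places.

-2.146%

Cumulative inflation factor: 1.0845 × 1.0205 × 1.0107 × 1.058 × 1.0793 ≈ 1.27730.
Nominal growth factor: 1.14600. Real growth factor = 1.14600 / 1.27730 ≈ 0.89721.
Annualized: 0.89721^(1/5) − 1 ≈ -0.02146.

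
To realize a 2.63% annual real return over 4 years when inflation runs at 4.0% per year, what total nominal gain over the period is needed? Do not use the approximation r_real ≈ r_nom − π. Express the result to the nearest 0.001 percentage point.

29.787%

Required annual nominal rate: (1+2.63%)(1+4.0%) − 1 = 6.7352%.
Cumulative over 4 years: (1 + 0.067352)^4 − 1 ≈ 0.29787.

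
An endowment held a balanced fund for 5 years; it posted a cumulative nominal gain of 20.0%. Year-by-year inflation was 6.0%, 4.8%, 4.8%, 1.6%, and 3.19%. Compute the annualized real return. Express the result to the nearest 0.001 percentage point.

-0.339%

Cumulative inflation factor: 1.060 × 1.048 × 1.048 × 1.016 × 1.0319 ≈ 1.22056.
Nominal growth factor: 1.20000. Real growth factor = 1.20000 / 1.22056 ≈ 0.98315.
Annualized: 0.98315^(1/5) − 1 ≈ -0.00339.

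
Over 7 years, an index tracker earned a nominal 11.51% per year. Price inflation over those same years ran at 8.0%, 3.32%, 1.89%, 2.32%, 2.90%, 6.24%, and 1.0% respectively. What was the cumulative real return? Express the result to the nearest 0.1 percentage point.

66.9%

Cumulative inflation factor: 1.080 × 1.0332 × 1.0189 × 1.0232 × 1.0290 × 1.0624 × 1.010 ≈ 1.28447.
Nominal growth factor: 2.14386. Real growth factor = 2.14386 / 1.28447 ≈ 1.66906.
Total real return ≈ 66.9059%.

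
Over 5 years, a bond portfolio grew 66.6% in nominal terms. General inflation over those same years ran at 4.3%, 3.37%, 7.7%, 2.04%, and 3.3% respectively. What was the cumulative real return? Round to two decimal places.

36.12%

Cumulative inflation factor: 1.043 × 1.0337 × 1.077 × 1.0204 × 1.033 ≈ 1.22395.
Nominal growth factor: 1.66600. Real growth factor = 1.66600 / 1.22395 ≈ 1.36116.
Total real return ≈ 36.1162%.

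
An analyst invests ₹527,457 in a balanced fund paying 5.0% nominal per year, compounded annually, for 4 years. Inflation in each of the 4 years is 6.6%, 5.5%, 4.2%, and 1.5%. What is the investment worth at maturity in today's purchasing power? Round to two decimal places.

₹539,014.98

Nominal value at maturity: ₹527,457 × (1 + 5.0%)^4 ≈ ₹641,127.28.
Price-level factor over 4 years: 1.066 × 1.055 × 1.042 × 1.015 = 1.1894424269.
Dividing the nominal maturity value by the price-level factor gives the value in today's money.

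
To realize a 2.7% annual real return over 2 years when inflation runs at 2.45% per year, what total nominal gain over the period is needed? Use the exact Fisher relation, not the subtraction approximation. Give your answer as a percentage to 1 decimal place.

10.7%

Required annual nominal rate: (1+2.7%)(1+2.45%) − 1 = 5.21615%.
Cumulative over 2 years: (1 + 0.0521615)^2 − 1 ≈ 0.10704.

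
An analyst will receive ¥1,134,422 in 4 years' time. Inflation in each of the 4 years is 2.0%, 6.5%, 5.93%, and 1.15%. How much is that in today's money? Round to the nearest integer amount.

Price-level factor over 4 years: 1.020 × 1.065 × 1.0593 × 1.0115 ≈ 1.1639508423.
Purchasing power today: ¥1,134,422 divided by that factor.

¥974,631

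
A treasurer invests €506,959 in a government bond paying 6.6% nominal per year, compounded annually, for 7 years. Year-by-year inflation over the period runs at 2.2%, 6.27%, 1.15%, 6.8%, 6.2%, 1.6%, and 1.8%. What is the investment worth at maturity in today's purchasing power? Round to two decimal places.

Nominal value at maturity: €506,959 × (1 + 6.6%)^7 ≈ €793,000.15.
Price-level factor over 7 years: 1.022 × 1.0627 × 1.0115 × 1.068 × 1.062 × 1.016 × 1.018 ≈ 1.2887382506.
The maturity value deflated by that factor is the answer in today's purchasing power.

€615,330.65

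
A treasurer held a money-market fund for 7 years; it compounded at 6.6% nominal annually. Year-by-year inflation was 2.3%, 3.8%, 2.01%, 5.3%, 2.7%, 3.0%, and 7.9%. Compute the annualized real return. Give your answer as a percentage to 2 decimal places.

2.66%

Cumulative inflation factor: 1.023 × 1.038 × 1.0201 × 1.053 × 1.027 × 1.030 × 1.079 ≈ 1.30189.
Nominal growth factor: 1.56423. Real growth factor = 1.56423 / 1.30189 ≈ 1.20151.
Annualized: 1.20151^(1/7) − 1 ≈ 0.02657.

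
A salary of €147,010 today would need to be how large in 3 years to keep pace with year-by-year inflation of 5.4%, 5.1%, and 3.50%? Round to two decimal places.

Cumulative price-level factor: 1.054 × 1.051 × 1.0350 = 1.14652539.
The nominal amount required is €147,010 scaled up by that factor.

€168,550.70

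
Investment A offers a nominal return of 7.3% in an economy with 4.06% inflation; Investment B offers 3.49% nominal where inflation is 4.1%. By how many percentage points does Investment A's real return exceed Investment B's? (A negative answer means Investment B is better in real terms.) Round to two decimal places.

Investment A real return: 1.073/1.0406 − 1 = 3.114%.
Investment B real return: 1.0349/1.041 − 1 = -0.586%.
Difference: 3.114 − (-0.586) = 3.700 pp.

3.70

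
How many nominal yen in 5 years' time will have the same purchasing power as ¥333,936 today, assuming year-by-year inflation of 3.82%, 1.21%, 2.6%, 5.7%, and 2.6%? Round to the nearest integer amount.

Cumulative price-level factor: 1.0382 × 1.0121 × 1.026 × 1.057 × 1.026 ≈ 1.1691605644.
The nominal amount required is ¥333,936 scaled up by that factor.

¥390,425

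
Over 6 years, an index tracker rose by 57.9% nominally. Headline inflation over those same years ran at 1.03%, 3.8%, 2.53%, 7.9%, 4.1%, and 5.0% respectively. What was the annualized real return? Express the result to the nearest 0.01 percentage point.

3.72%

Cumulative inflation factor: 1.0103 × 1.038 × 1.0253 × 1.079 × 1.041 × 1.050 ≈ 1.26812.
Nominal growth factor: 1.57900. Real growth factor = 1.57900 / 1.26812 ≈ 1.24515.
Annualized: 1.24515^(1/6) − 1 ≈ 0.03722.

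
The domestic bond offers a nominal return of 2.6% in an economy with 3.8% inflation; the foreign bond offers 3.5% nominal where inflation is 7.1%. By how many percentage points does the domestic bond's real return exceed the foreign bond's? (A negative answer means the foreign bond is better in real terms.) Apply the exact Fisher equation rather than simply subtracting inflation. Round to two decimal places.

2.21

The domestic bond real return: 1.026/1.038 − 1 = -1.156%.
The foreign bond real return: 1.035/1.071 − 1 = -3.361%.
Difference: -1.156 − (-3.361) = 2.205 pp.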